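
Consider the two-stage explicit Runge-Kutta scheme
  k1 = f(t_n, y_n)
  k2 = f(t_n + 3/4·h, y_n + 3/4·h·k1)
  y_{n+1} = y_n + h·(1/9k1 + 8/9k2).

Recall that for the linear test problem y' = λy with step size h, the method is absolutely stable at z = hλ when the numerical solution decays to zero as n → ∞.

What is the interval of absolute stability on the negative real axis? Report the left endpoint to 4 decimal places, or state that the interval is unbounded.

Test eqn y'=λy, z=hλ:
  k1=λy_n ⇒ h·k1=z·y_n;  k2=λ(1+3/4z)y_n ⇒ h·k2=z(1+3/4z)y_n
  y_{n+1}/y_n = 1 + 1/9z + 8/9z(1+3/4z) = 1 + z + 2/3z²
  ⇒ R(z) = 1 + z + 2/3z².

Find x<0 with |R(x)|<1.
x=-0.92: |R|=0.6443
R=1: x+2/3x²=0 ⇒ x=−3/2=-1.5000; min R=1−1/(4·2/3)=0.6250>−1
Confirm numerically:
  x=-0.969: |R|=0.65697 <1
  x=-0.784: |R|=0.62577 <1
  x=-0.704: |R|=0.62641 <1
  x=-2.039: |R|=1.73268 >1
  x=-1.703: |R|=1.23047 >1
  x=-1.690: |R|=1.21407 >1
So |R|<1 on (-1.5000, 0).

(-1.5000, 0).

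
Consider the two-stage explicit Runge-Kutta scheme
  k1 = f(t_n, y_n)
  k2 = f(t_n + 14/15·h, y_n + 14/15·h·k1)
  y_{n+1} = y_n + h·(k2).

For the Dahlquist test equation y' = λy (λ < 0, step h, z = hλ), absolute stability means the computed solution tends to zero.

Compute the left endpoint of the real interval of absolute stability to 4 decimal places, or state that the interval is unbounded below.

Set f=λy, z=hλ:
  k1=λy_n ⇒ h·k1=z·y_n;  k2=λ(1+14/15z)y_n ⇒ h·k2=z(1+14/15z)y_n
  y_{n+1}/y_n = 1 + z(1+14/15z) = 1 + z + 14/15z²
  Hence R(z) = 1 + z + 14/15z².

Find x<0 with |R(x)|<1.
x=-1.73: |R|=2.0634
R=1: x+14/15x²=0 ⇒ x=−15/14=-1.0714; min R=1−1/(4·14/15)=0.7321>−1
Confirm numerically:
  x=-0.931: |R|=0.87798 <1
  x=-0.711: |R|=0.76082 <1
  x=-0.686: |R|=0.75322 <1
  x=-0.486: |R|=0.73445 <1
  x=-1.601: |R|=1.79132 >1
  x=-1.327: |R|=1.31653 >1
Interval (-1.0714, 0).

left endpoint -1.0714.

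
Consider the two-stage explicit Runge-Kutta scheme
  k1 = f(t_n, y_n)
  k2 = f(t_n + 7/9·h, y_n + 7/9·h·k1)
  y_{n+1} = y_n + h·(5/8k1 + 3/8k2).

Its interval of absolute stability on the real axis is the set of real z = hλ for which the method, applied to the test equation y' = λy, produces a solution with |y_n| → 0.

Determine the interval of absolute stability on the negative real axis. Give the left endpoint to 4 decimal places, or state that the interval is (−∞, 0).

(-3.4286, 0).

Set f=λy, z=hλ:
  k1=λy_n ⇒ h·k1=z·y_n;  k2=λ(1+7/9z)y_n ⇒ h·k2=z(1+7/9z)y_n
  y_{n+1}/y_n = 1 + 5/8z + 3/8z(1+7/9z) = 1 + z + 7/24z²
  ⇒ R(z) = 1 + z + 7/24z².

Find x<0 with |R(x)|<1.
x=-1.46: |R|=0.1617
R=1: x+7/24x²=0 ⇒ x=−24/7=-3.4286; min R=1−1/(4·7/24)=0.1429>−1
Confirm numerically:
  x=-3.168: |R|=0.75923 <1
  x=-2.881: |R|=0.53988 <1
  x=-1.546: |R|=0.15112 <1
  x=-1.477: |R|=0.15928 <1
  x=-3.928: |R|=1.57218 >1
  x=-3.561: |R|=1.13754 >1
So |R|<1 on (-3.4286, 0).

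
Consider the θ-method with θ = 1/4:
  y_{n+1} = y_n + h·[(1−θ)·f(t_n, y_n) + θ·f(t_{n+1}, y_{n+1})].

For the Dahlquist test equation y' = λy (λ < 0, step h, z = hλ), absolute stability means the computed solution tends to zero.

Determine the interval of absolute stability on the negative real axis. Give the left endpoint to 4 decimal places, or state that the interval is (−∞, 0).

Set f=λy, z=hλ:
  y_{n+1} = y_n + z·[3/4·y_n + 1/4·y_{n+1}] ⇒ (1 − 1/4z)y_{n+1} = (1 + 3/4z)y_n
  R(z) = (1 + 3/4z)/(1 − 1/4z).

Find x<0 with |R(x)|<1.
x=-0.63: |R|=0.4557
R=−1: 1+3/4x = −1+1/4x ⇒ -1/2x=2 ⇒ x=2/(-1/2)=-4.0000
Confirm numerically:
  x=-3.275: |R|=0.80069 <1
  x=-2.598: |R|=0.57502 <1
  x=-1.627: |R|=0.15657 <1
  x=-4.152: |R|=1.03729 >1
  x=-4.129: |R|=1.03174 >1
  x=-4.112: |R|=1.02761 >1
So |R|<1 on (-4.0000, 0).

(-4.0000, 0).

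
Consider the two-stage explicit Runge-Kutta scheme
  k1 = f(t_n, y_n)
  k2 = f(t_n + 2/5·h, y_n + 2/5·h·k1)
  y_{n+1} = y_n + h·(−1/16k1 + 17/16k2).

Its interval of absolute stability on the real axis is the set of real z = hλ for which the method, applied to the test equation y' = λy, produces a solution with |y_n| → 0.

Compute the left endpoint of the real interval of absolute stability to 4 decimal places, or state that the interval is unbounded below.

left endpoint -2.3529.

On y'=λy, z=hλ:
  k1=λy_n ⇒ h·k1=z·y_n;  k2=λ(1+2/5z)y_n ⇒ h·k2=z(1+2/5z)y_n
  y_{n+1}/y_n = 1 − 1/16z + 17/16z(1+2/5z) = 1 + z + 17/40z²
  Hence R(z) = 1 + z + 17/40z².

Solve |R(x)|<1 on ℝ⁻.
x=-0.55: |R|=0.5786
R=1: x+17/40x²=0 ⇒ x=−40/17=-2.3529; min R=1−1/(4·17/40)=0.4118>−1
Confirm numerically:
  x=-2.009: |R|=0.70633 <1
  x=-1.875: |R|=0.61914 <1
  x=-1.848: |R|=0.60342 <1
  x=-1.829: |R|=0.59273 <1
  x=-2.934: |R|=1.72455 >1
  x=-2.801: |R|=1.53338 >1
Stable set (-2.3529, 0).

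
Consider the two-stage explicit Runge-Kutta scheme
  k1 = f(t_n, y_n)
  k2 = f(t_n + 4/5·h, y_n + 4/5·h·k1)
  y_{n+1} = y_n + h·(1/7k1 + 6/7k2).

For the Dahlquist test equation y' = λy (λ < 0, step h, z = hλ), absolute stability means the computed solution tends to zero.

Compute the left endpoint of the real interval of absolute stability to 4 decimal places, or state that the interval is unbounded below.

left endpoint -1.4583.

With y'=λy (z=hλ):
  k1=λy_n ⇒ h·k1=z·y_n;  k2=λ(1+4/5z)y_n ⇒ h·k2=z(1+4/5z)y_n
  y_{n+1}/y_n = 1 + 1/7z + 6/7z(1+4/5z) = 1 + z + 24/35z²
  so R(z) = 1 + z + 24/35z².

Solve |R(x)|<1 on ℝ⁻.
x=-1.35: |R|=0.8997
R=1: x+24/35x²=0 ⇒ x=−35/24=-1.4583; min R=1−1/(4·24/35)=0.6354>−1
Confirm numerically:
  x=-1.364: |R|=0.91177 <1
  x=-1.078: |R|=0.71886 <1
  x=-0.810: |R|=0.63990 <1
  x=-0.595: |R|=0.64776 <1
  x=-1.859: |R|=1.51075 >1
  x=-1.481: |R|=1.02302 >1
So |R|<1 on (-1.4583, 0).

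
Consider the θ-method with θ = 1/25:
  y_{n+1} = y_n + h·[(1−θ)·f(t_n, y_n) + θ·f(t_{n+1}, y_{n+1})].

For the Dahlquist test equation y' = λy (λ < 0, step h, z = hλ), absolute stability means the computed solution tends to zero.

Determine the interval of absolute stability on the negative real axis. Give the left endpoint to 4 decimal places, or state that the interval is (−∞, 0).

z∈(-2.1739,0).

Set f=λy, z=hλ:
  y_{n+1} = y_n + z·[24/25·y_n + 1/25·y_{n+1}] ⇒ (1 − 1/25z)y_{n+1} = (1 + 24/25z)y_n
  R(z) = (1 + 24/25z)/(1 − 1/25z).

Find x<0 with |R(x)|<1.
x=-1.21: |R|=0.1541
R=−1: 1+24/25x = −1+1/25x ⇒ -23/25x=2 ⇒ x=2/(-23/25)=-2.1739
Confirm numerically:
  x=-1.681: |R|=0.57509 <1
  x=-1.550: |R|=0.45951 <1
  x=-1.000: |R|=0.03846 <1
  x=-2.567: |R|=1.32796 >1
  x=-2.483: |R|=1.25867 >1
  x=-2.287: |R|=1.09532 >1
So |R|<1 on (-2.1739, 0).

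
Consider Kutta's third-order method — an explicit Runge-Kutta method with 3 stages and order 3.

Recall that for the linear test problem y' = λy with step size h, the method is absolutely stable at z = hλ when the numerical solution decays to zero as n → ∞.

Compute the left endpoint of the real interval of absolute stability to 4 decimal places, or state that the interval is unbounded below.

z* = -2.5127.

On y'=λy, z=hλ:
  order 3, 3-stage ⇒ R(z)=1+z+z^2/2+z^3/6
  (e.g. R(-0.36)=0.69702, |R|=0.69702)

Need |R(x)|<1, x<0.
x=-0.36: |R|=0.6970
|R(-1.95)|=0.2846 |R(-1.62)|=0.0164 |R(-0.84)|=0.4140
Bisect:
  x_lo=-3.3544 |R|=3.0192  x_hi=-0.3230 |R|=0.7235
  mid=-1.83873 |R|=0.18437 →hi
  mid=-2.59659 |R|=1.14327 →lo
  mid=-2.21766 |R|=0.57640 →hi
  mid=-2.40712 |R|=0.83458 →hi
  mid=-2.50185 |R|=0.98218 →hi
  mid=-2.54922 |R|=1.06099 →lo
  mid=-2.52554 |R|=1.02116 →lo
  mid=-2.51370 |R|=1.00156 →lo
  mid=-2.50777 |R|=0.99185 →hi
  ...
  [-2.51277,-2.51259] ⇒ x*=-2.5127
Stable set (-2.5127, 0).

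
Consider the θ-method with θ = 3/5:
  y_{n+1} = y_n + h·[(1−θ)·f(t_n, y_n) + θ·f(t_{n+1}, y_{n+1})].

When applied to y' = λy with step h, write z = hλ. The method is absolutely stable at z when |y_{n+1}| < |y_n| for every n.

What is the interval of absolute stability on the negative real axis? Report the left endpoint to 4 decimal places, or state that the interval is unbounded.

unbounded; (−∞, 0).

On y'=λy, z=hλ:
  y_{n+1} = y_n + z·[2/5·y_n + 3/5·y_{n+1}] ⇒ (1 − 3/5z)y_{n+1} = (1 + 2/5z)y_n
  so R(z) = (1 + 2/5z)/(1 − 3/5z).

Find x<0 with |R(x)|<1.
x=-1.26: |R|=0.2825
x=-2: |R|=0.0909
x=-10: |R|=0.4286
x=-100: |R|=0.6393
θ=3/5≥1/2 ⇒ |1+2/5x|<|1−3/5x| ∀x<0 ⇒ unbounded interval.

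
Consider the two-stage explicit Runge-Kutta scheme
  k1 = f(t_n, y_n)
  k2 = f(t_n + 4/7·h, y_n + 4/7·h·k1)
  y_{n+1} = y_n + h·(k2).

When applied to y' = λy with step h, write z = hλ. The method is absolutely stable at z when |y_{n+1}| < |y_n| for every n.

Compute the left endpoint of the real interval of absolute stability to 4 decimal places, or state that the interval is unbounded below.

left endpoint -1.7500.

With y'=λy (z=hλ):
  k1=λy_n ⇒ h·k1=z·y_n;  k2=λ(1+4/7z)y_n ⇒ h·k2=z(1+4/7z)y_n
  y_{n+1}/y_n = 1 + z(1+4/7z) = 1 + z + 4/7z²
  ⇒ R(z) = 1 + z + 4/7z².

Find x<0 with |R(x)|<1.
x=-1.19: |R|=0.6192
R=1: x+4/7x²=0 ⇒ x=−7/4=-1.7500; min R=1−1/(4·4/7)=0.5625>−1
Confirm numerically:
  x=-1.717: |R|=0.96762 <1
  x=-1.317: |R|=0.67414 <1
  x=-1.135: |R|=0.60113 <1
  x=-2.285: |R|=1.69856 >1
  x=-2.047: |R|=1.34741 >1
  x=-2.023: |R|=1.31559 >1
Interval (-1.7500, 0).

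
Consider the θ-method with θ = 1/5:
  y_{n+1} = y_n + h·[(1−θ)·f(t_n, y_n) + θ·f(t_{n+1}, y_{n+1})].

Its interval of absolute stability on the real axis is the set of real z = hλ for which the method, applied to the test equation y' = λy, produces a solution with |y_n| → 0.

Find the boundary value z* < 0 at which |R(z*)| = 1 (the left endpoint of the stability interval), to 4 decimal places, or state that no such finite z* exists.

z* = -3.3333.

On y'=λy, z=hλ:
  y_{n+1} = y_n + z·[4/5·y_n + 1/5·y_{n+1}] ⇒ (1 − 1/5z)y_{n+1} = (1 + 4/5z)y_n
  so R(z) = (1 + 4/5z)/(1 − 1/5z).

Boundary: |R(x)|=1, x<0.
x=-1.43: |R|=0.1120
R=−1: 1+4/5x = −1+1/5x ⇒ -3/5x=2 ⇒ x=2/(-3/5)=-3.3333
Confirm numerically:
  x=-2.888: |R|=0.83063 <1
  x=-2.540: |R|=0.68435 <1
  x=-1.588: |R|=0.20522 <1
  x=-1.442: |R|=0.11922 <1
  x=-3.649: |R|=1.10949 >1
  x=-3.636: |R|=1.10514 >1
  x=-3.613: |R|=1.09741 >1
So |R|<1 on (-3.3333, 0).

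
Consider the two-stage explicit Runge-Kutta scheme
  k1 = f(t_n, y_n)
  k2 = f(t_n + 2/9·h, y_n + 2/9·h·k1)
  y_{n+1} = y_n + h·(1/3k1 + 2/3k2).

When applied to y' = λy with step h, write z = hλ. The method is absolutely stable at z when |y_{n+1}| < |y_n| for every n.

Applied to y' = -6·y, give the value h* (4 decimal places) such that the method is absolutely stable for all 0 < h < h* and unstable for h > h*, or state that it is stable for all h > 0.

(-6.7500,0); λ=-6 ⇒ h* = (27/4)/6 = 1.1250.

With y'=λy (z=hλ):
  k1=λy_n ⇒ h·k1=z·y_n;  k2=λ(1+2/9z)y_n ⇒ h·k2=z(1+2/9z)y_n
  y_{n+1}/y_n = 1 + 1/3z + 2/3z(1+2/9z) = 1 + z + 4/27z²
  ⇒ R(z) = 1 + z + 4/27z².

Find x<0 with |R(x)|<1.
x=-1.46: |R|=0.1442
R=1: x+4/27x²=0 ⇒ x=−27/4=-6.7500; min R=1−1/(4·4/27)=-0.6875>−1
Confirm numerically:
  x=-6.588: |R|=0.84189 <1
  x=-6.082: |R|=0.39811 <1
  x=-4.731: |R|=0.41509 <1
  x=-3.135: |R|=0.67897 <1
  x=-7.248: |R|=1.53474 >1
  x=-6.881: |R|=1.13354 >1
Stable set (-6.7500, 0).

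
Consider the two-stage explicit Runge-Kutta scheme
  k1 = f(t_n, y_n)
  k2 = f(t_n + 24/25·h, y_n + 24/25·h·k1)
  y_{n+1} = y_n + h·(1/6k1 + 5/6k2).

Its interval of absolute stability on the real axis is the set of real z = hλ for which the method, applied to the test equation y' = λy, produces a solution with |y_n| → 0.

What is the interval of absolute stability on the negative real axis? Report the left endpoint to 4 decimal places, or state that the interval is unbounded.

Set f=λy, z=hλ:
  k1=λy_n ⇒ h·k1=z·y_n;  k2=λ(1+24/25z)y_n ⇒ h·k2=z(1+24/25z)y_n
  y_{n+1}/y_n = 1 + 1/6z + 5/6z(1+24/25z) = 1 + z + 4/5z²
  R(z) = 1 + z + 4/5z².

Boundary: |R(x)|=1, x<0.
x=-1.21: |R|=0.9613
R=1: x+4/5x²=0 ⇒ x=−5/4=-1.2500; min R=1−1/(4·4/5)=0.6875>−1
Confirm numerically:
  x=-1.045: |R|=0.82862 <1
  x=-0.867: |R|=0.73435 <1
  x=-0.538: |R|=0.69356 <1
  x=-1.452: |R|=1.23464 >1
  x=-1.313: |R|=1.06618 >1
Interval (-1.2500, 0).

z∈(-1.2500,0).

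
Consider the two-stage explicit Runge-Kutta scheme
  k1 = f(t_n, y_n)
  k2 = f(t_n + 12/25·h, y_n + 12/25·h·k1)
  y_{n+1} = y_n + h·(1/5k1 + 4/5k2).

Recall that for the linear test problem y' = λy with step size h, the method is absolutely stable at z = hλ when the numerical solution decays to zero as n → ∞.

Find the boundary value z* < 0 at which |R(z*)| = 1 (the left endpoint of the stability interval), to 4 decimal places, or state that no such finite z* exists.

left endpoint -2.6042.

With y'=λy (z=hλ):
  k1=λy_n ⇒ h·k1=z·y_n;  k2=λ(1+12/25z)y_n ⇒ h·k2=z(1+12/25z)y_n
  y_{n+1}/y_n = 1 + 1/5z + 4/5z(1+12/25z) = 1 + z + 48/125z²
  Hence R(z) = 1 + z + 48/125z².

Boundary: |R(x)|=1, x<0.
x=-0.66: |R|=0.5073
R=1: x+48/125x²=0 ⇒ x=−125/48=-2.6042; min R=1−1/(4·48/125)=0.3490>−1
Confirm numerically:
  x=-2.400: |R|=0.81184 <1
  x=-1.538: |R|=0.37033 <1
  x=-1.344: |R|=0.34963 <1
  x=-1.104: |R|=0.36403 <1
  x=-3.024: |R|=1.48752 >1
  x=-2.957: |R|=1.40064 >1
  x=-2.704: |R|=1.10366 >1
Stable set (-2.6042, 0).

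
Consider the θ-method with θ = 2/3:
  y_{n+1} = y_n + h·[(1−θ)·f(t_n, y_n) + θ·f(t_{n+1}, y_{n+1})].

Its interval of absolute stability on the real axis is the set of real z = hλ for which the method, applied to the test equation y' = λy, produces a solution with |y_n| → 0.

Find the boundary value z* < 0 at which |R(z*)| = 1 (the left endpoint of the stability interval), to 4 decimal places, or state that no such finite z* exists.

Set f=λy, z=hλ:
  y_{n+1} = y_n + z·[1/3·y_n + 2/3·y_{n+1}] ⇒ (1 − 2/3z)y_{n+1} = (1 + 1/3z)y_n
  so R(z) = (1 + 1/3z)/(1 − 2/3z).

Boundary: |R(x)|=1, x<0.
x=-0.71: |R|=0.5181
x=-2: |R|=0.1429
x=-10: |R|=0.3043
x=-100: |R|=0.4778
θ=2/3≥1/2 ⇒ |1+1/3x|<|1−2/3x| ∀x<0 ⇒ interval (−∞,0).

interval (−∞, 0).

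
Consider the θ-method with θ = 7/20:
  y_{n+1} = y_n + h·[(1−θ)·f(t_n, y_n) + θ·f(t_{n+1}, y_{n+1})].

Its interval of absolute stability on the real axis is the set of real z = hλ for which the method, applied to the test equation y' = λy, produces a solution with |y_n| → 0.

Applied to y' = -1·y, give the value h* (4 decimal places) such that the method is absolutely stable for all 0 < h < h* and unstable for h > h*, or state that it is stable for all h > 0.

With y'=λy (z=hλ):
  y_{n+1} = y_n + z·[13/20·y_n + 7/20·y_{n+1}] ⇒ (1 − 7/20z)y_{n+1} = (1 + 13/20z)y_n
  so R(z) = (1 + 13/20z)/(1 − 7/20z).

Need |R(x)|<1, x<0.
x=-0.69: |R|=0.4442
R=−1: 1+13/20x = −1+7/20x ⇒ -3/10x=2 ⇒ x=2/(-3/10)=-6.6667
Confirm numerically:
  x=-6.568: |R|=0.99103 <1
  x=-4.679: |R|=0.77393 <1
  x=-3.836: |R|=0.63750 <1
  x=-7.003: |R|=1.02924 >1
  x=-6.977: |R|=1.02705 >1
So |R|<1 on (-6.6667, 0).

(-6.6667,0); λ=-1 ⇒ h* = (20/3)/1 = 6.6667.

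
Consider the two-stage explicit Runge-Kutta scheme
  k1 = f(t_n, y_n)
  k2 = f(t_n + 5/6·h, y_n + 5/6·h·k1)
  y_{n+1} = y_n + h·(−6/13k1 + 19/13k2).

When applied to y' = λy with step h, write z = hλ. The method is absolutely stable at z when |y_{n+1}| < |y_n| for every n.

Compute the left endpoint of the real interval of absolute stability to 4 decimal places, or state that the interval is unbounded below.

On y'=λy, z=hλ:
  k1=λy_n ⇒ h·k1=z·y_n;  k2=λ(1+5/6z)y_n ⇒ h·k2=z(1+5/6z)y_n
  y_{n+1}/y_n = 1 − 6/13z + 19/13z(1+5/6z) = 1 + z + 95/78z²
  so R(z) = 1 + z + 95/78z².

Find x<0 with |R(x)|<1.
x=-1.7: |R|=2.8199
R=1: x+95/78x²=0 ⇒ x=−78/95=-0.8211; min R=1−1/(4·95/78)=0.7947>−1
Confirm numerically:
  x=-0.763: |R|=0.94605 <1
  x=-0.574: |R|=0.82728 <1
  x=-0.511: |R|=0.80703 <1
  x=-0.345: |R|=0.79997 <1
  x=-1.353: |R|=1.87659 >1
  x=-1.350: |R|=1.86971 >1
So |R|<1 on (-0.8211, 0).

z* = -0.8211.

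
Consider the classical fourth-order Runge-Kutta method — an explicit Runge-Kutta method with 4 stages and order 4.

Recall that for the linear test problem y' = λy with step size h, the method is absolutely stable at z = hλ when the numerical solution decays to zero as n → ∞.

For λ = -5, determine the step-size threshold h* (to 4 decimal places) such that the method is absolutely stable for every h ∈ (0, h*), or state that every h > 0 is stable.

(-2.7853,0); λ=-5 ⇒ h* = 0.5571.

Set f=λy, z=hλ:
  order 4, 4-stage ⇒ R(z)=1+z+z^2/2+z^3/6+z^4/24
  (e.g. R(-0.8)=0.45173, |R|=0.45173)

Find x<0 with |R(x)|<1.
x=-0.8: |R|=0.4517
|R(-1.51)|=0.2728 |R(-0.93)|=0.3996 |R(-0.87)|=0.4226
Bisect:
  x_lo=-3.1291 |R|=1.6548  x_hi=-0.3017 |R|=0.7396
  mid=-1.71543 |R|=0.27540 →hi
  mid=-2.42228 |R|=0.57713 →hi
  mid=-2.77570 |R|=0.98563 →hi
  mid=-2.95241 |R|=1.28262 →lo
  mid=-2.86406 |R|=1.12539 →lo
  mid=-2.81988 |R|=1.05341 →lo
  mid=-2.79779 |R|=1.01900 →lo
  mid=-2.78674 |R|=1.00219 →lo
  mid=-2.78122 |R|=0.99388 →hi
  mid=-2.78398 |R|=0.99803 →hi
  ...
  [-2.78536,-2.78519] ⇒ x*=-2.7853
Stable set (-2.7853, 0).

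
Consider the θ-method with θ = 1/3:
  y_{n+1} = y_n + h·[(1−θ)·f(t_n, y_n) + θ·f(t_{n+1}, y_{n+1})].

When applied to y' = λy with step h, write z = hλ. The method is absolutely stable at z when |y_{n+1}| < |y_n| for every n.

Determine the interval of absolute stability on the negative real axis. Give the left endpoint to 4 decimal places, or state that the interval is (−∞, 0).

z∈(-6.0000,0).

Set f=λy, z=hλ:
  y_{n+1} = y_n + z·[2/3·y_n + 1/3·y_{n+1}] ⇒ (1 − 1/3z)y_{n+1} = (1 + 2/3z)y_n
  Hence R(z) = (1 + 2/3z)/(1 − 1/3z).

Need |R(x)|<1, x<0.
x=-0.46: |R|=0.6012
R=−1: 1+2/3x = −1+1/3x ⇒ -1/3x=2 ⇒ x=2/(-1/3)=-6.0000
Confirm numerically:
  x=-4.404: |R|=0.78444 <1
  x=-4.265: |R|=0.76118 <1
  x=-3.210: |R|=0.55072 <1
  x=-6.585: |R|=1.06103 >1
  x=-6.353: |R|=1.03774 >1
Stable set (-6.0000, 0).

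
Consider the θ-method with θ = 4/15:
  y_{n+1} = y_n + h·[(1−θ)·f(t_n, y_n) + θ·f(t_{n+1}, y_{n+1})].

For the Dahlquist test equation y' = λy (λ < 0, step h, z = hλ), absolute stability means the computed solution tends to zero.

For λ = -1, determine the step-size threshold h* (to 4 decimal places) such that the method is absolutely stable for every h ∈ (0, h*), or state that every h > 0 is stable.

Set f=λy, z=hλ:
  y_{n+1} = y_n + z·[11/15·y_n + 4/15·y_{n+1}] ⇒ (1 − 4/15z)y_{n+1} = (1 + 11/15z)y_n
  so R(z) = (1 + 11/15z)/(1 − 4/15z).

Solve |R(x)|<1 on ℝ⁻.
x=-1.58: |R|=0.1116
R=−1: 1+11/15x = −1+4/15x ⇒ -7/15x=2 ⇒ x=2/(-7/15)=-4.2857
Confirm numerically:
  x=-4.089: |R|=0.95608 <1
  x=-2.918: |R|=0.64105 <1
  x=-2.406: |R|=0.46564 <1
  x=-4.607: |R|=1.06728 >1
  x=-4.345: |R|=1.01282 >1
  x=-4.317: |R|=1.00679 >1
Stable set (-4.2857, 0).

(-4.2857,0); λ=-1 ⇒ h* = (30/7)/1 = 4.2857.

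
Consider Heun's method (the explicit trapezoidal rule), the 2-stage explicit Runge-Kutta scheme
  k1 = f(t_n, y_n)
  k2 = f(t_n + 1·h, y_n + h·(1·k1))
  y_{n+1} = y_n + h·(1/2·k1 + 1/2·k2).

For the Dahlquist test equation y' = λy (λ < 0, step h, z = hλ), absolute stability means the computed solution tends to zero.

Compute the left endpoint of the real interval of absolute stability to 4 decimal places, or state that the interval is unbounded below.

With y'=λy (z=hλ):
  order 2, 2-stage ⇒ R(z)=1+z+z^2/2
  (e.g. R(-1.27)=0.53645, |R|=0.53645)

Boundary: |R(x)|=1, x<0.
x=-1.27: |R|=0.5364
|R(-2.09)|=1.0940 |R(-1.67)|=0.7244 |R(-1.22)|=0.5242
Bisect:
  x_lo=-2.7838 |R|=2.0910  x_hi=-0.2709 |R|=0.7658
  mid=-1.52737 |R|=0.63906 →hi
  mid=-2.15559 |R|=1.16769 →lo
  mid=-1.84148 |R|=0.85404 →hi
  mid=-1.99853 |R|=0.99853 →hi
  mid=-2.07706 |R|=1.08003 →lo
  mid=-2.03780 |R|=1.03851 →lo
  mid=-2.01816 |R|=1.01833 →lo
  mid=-2.00835 |R|=1.00838 →lo
  mid=-2.00344 |R|=1.00345 →lo
  ...
  [-2.00007,-1.99991] ⇒ x*=-2.0000
Stable set (-2.0000, 0).

z* = -2.0000.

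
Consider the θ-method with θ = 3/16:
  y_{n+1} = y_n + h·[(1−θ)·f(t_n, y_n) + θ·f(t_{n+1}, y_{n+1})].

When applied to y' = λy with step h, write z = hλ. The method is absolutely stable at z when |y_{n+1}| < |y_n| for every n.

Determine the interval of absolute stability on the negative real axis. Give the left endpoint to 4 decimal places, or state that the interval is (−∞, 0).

Test eqn y'=λy, z=hλ:
  y_{n+1} = y_n + z·[13/16·y_n + 3/16·y_{n+1}] ⇒ (1 − 3/16z)y_{n+1} = (1 + 13/16z)y_n
  R(z) = (1 + 13/16z)/(1 − 3/16z).

Boundary: |R(x)|=1, x<0.
x=-1.68: |R|=0.2776
R=−1: 1+13/16x = −1+3/16x ⇒ -5/8x=2 ⇒ x=2/(-5/8)=-3.2000
Confirm numerically:
  x=-2.279: |R|=0.59671 <1
  x=-1.603: |R|=0.23254 <1
  x=-1.437: |R|=0.13200 <1
  x=-3.442: |R|=1.09192 >1
  x=-3.296: |R|=1.03708 >1
  x=-3.264: |R|=1.02481 >1
So |R|<1 on (-3.2000, 0).

z∈(-3.2000,0).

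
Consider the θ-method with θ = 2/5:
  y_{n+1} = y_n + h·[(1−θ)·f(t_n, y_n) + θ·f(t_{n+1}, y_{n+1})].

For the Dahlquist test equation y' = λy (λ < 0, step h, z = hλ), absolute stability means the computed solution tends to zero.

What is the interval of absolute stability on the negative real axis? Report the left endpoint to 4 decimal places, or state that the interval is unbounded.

With y'=λy (z=hλ):
  y_{n+1} = y_n + z·[3/5·y_n + 2/5·y_{n+1}] ⇒ (1 − 2/5z)y_{n+1} = (1 + 3/5z)y_n
  Hence R(z) = (1 + 3/5z)/(1 − 2/5z).

Need |R(x)|<1, x<0.
x=-0.51: |R|=0.5764
R=−1: 1+3/5x = −1+2/5x ⇒ -1/5x=2 ⇒ x=2/(-1/5)=-10.0000
Confirm numerically:
  x=-9.207: |R|=0.96613 <1
  x=-6.666: |R|=0.81813 <1
  x=-6.255: |R|=0.78612 <1
  x=-10.369: |R|=1.01434 >1
  x=-10.368: |R|=1.01430 >1
Stable set (-10.0000, 0).

(-10.0000, 0).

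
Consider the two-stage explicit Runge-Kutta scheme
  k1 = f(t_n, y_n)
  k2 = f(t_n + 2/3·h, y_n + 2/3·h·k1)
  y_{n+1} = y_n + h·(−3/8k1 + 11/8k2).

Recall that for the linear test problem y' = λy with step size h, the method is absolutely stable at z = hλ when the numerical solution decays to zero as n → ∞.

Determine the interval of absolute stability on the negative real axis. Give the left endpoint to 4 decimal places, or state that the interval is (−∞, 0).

Set f=λy, z=hλ:
  k1=λy_n ⇒ h·k1=z·y_n;  k2=λ(1+2/3z)y_n ⇒ h·k2=z(1+2/3z)y_n
  y_{n+1}/y_n = 1 − 3/8z + 11/8z(1+2/3z) = 1 + z + 11/12z²
  so R(z) = 1 + z + 11/12z².

Need |R(x)|<1, x<0.
x=-1.11: |R|=1.0194
R=1: x+11/12x²=0 ⇒ x=−12/11=-1.0909; min R=1−1/(4·11/12)=0.7273>−1
Confirm numerically:
  x=-0.793: |R|=0.78344 <1
  x=-0.689: |R|=0.74616 <1
  x=-0.633: |R|=0.73430 <1
  x=-0.598: |R|=0.72980 <1
  x=-1.611: |R|=1.76804 >1
  x=-1.583: |R|=1.71406 >1
So |R|<1 on (-1.0909, 0).

(-1.0909, 0).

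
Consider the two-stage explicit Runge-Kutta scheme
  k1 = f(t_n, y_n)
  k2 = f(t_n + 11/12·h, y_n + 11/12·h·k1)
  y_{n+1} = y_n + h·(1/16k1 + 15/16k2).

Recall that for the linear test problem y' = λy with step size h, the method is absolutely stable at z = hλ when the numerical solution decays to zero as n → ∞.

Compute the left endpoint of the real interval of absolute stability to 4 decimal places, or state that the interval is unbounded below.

z* = -1.1636.

Set f=λy, z=hλ:
  k1=λy_n ⇒ h·k1=z·y_n;  k2=λ(1+11/12z)y_n ⇒ h·k2=z(1+11/12z)y_n
  y_{n+1}/y_n = 1 + 1/16z + 15/16z(1+11/12z) = 1 + z + 55/64z²
  R(z) = 1 + z + 55/64z².

Boundary: |R(x)|=1, x<0.
x=-1.66: |R|=1.7081
R=1: x+55/64x²=0 ⇒ x=−64/55=-1.1636; min R=1−1/(4·55/64)=0.7091>−1
Confirm numerically:
  x=-0.967: |R|=0.83659 <1
  x=-0.898: |R|=0.79500 <1
  x=-0.887: |R|=0.78913 <1
  x=-0.712: |R|=0.72365 <1
  x=-1.711: |R|=1.80484 >1
  x=-1.477: |R|=1.39775 >1
  x=-1.254: |R|=1.09738 >1
So |R|<1 on (-1.1636, 0).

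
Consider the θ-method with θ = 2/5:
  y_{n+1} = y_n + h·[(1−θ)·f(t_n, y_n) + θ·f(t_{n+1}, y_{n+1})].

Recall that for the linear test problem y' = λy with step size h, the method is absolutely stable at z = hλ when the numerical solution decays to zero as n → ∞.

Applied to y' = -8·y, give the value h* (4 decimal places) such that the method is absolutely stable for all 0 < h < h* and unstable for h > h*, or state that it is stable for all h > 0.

With y'=λy (z=hλ):
  y_{n+1} = y_n + z·[3/5·y_n + 2/5·y_{n+1}] ⇒ (1 − 2/5z)y_{n+1} = (1 + 3/5z)y_n
  Hence R(z) = (1 + 3/5z)/(1 − 2/5z).

Solve |R(x)|<1 on ℝ⁻.
x=-0.7: |R|=0.4531
R=−1: 1+3/5x = −1+2/5x ⇒ -1/5x=2 ⇒ x=2/(-1/5)=-10.0000
Confirm numerically:
  x=-9.480: |R|=0.97830 <1
  x=-8.326: |R|=0.92269 <1
  x=-6.948: |R|=0.83848 <1
  x=-5.122: |R|=0.68001 <1
  x=-10.362: |R|=1.01407 >1
  x=-10.123: |R|=1.00487 >1
  x=-10.042: |R|=1.00167 >1
Interval (-10.0000, 0).

(-10.0000,0); λ=-8 ⇒ h* = (10)/8 = 1.2500.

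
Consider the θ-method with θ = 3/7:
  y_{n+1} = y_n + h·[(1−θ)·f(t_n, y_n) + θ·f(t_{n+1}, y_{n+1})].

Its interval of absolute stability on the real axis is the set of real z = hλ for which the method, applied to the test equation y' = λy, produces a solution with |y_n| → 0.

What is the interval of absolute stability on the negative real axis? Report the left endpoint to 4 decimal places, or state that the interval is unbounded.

On y'=λy, z=hλ:
  y_{n+1} = y_n + z·[4/7·y_n + 3/7·y_{n+1}] ⇒ (1 − 3/7z)y_{n+1} = (1 + 4/7z)y_n
  Hence R(z) = (1 + 4/7z)/(1 − 3/7z).

Need |R(x)|<1, x<0.
x=-1.72: |R|=0.0099
R=−1: 1+4/7x = −1+3/7x ⇒ -1/7x=2 ⇒ x=2/(-1/7)=-14.0000
Confirm numerically:
  x=-9.923: |R|=0.88912 <1
  x=-7.317: |R|=0.76916 <1
  x=-6.389: |R|=0.70914 <1
  x=-6.335: |R|=0.70525 <1
  x=-14.386: |R|=1.00770 >1
  x=-14.227: |R|=1.00457 >1
  x=-14.092: |R|=1.00187 >1
Stable set (-14.0000, 0).

z∈(-14.0000,0).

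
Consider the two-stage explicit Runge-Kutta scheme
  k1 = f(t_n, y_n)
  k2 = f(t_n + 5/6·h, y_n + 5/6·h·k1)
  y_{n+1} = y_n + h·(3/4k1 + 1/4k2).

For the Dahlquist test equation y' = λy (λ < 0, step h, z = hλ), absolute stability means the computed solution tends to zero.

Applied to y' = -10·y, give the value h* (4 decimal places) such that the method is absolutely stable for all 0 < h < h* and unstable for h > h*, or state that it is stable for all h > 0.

With y'=λy (z=hλ):
  k1=λy_n ⇒ h·k1=z·y_n;  k2=λ(1+5/6z)y_n ⇒ h·k2=z(1+5/6z)y_n
  y_{n+1}/y_n = 1 + 3/4z + 1/4z(1+5/6z) = 1 + z + 5/24z²
  R(z) = 1 + z + 5/24z².

Solve |R(x)|<1 on ℝ⁻.
x=-1.21: |R|=0.0950
R=1: x+5/24x²=0 ⇒ x=−24/5=-4.8000; min R=1−1/(4·5/24)=-0.2000>−1
Confirm numerically:
  x=-4.581: |R|=0.79099 <1
  x=-4.468: |R|=0.69096 <1
  x=-3.604: |R|=0.10200 <1
  x=-5.359: |R|=1.62410 >1
  x=-4.894: |R|=1.09584 >1
Interval (-4.8000, 0).

(-4.8000,0); λ=-10 ⇒ h* = (24/5)/10 = 0.4800.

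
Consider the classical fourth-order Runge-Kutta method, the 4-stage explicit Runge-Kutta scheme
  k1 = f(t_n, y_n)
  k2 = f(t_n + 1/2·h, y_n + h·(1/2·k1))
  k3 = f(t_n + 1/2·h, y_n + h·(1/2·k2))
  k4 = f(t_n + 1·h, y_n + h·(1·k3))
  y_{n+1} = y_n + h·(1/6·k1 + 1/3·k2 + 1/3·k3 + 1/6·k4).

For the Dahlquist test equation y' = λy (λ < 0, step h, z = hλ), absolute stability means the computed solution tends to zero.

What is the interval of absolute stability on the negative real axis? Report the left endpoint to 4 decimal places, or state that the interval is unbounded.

z∈(-2.7853,0).

Set f=λy, z=hλ:
  order 4, 4-stage ⇒ R(z)=1+z+z^2/2+z^3/6+z^4/24
  (e.g. R(-0.76)=0.46954, |R|=0.46954)

Solve |R(x)|<1 on ℝ⁻.
x=-0.76: |R|=0.4695
|R(-1.91)|=0.3073 |R(-1.14)|=0.3332 |R(-0.94)|=0.3959
Bisect:
  x_lo=-3.5180 |R|=2.7956  x_hi=-0.2079 |R|=0.8123
  mid=-1.86291 |R|=0.29662 →hi
  mid=-2.69044 |R|=0.86616 →hi
  mid=-3.10420 |R|=1.59736 →lo
  mid=-2.89732 |R|=1.18247 →lo
  mid=-2.79388 |R|=1.01302 →lo
  mid=-2.74216 |R|=0.93689 →hi
  mid=-2.76802 |R|=0.97427 →hi
  mid=-2.78095 |R|=0.99347 →hi
  mid=-2.78742 |R|=1.00320 →lo
  ...
  [-2.78540,-2.78519] ⇒ x*=-2.7853
So |R|<1 on (-2.7853, 0).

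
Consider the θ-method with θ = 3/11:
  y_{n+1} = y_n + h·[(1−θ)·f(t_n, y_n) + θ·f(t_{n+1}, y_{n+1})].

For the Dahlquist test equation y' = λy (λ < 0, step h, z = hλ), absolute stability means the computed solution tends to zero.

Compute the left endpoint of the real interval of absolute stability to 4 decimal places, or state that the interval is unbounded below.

Test eqn y'=λy, z=hλ:
  y_{n+1} = y_n + z·[8/11·y_n + 3/11·y_{n+1}] ⇒ (1 − 3/11z)y_{n+1} = (1 + 8/11z)y_n
  R(z) = (1 + 8/11z)/(1 − 3/11z).

Boundary: |R(x)|=1, x<0.
x=-1.09: |R|=0.1598
R=−1: 1+8/11x = −1+3/11x ⇒ -5/11x=2 ⇒ x=2/(-5/11)=-4.4000
Confirm numerically:
  x=-3.971: |R|=0.90639 <1
  x=-3.739: |R|=0.85124 <1
  x=-2.759: |R|=0.57436 <1
  x=-2.703: |R|=0.55597 <1
  x=-4.978: |R|=1.11144 >1
  x=-4.753: |R|=1.06988 >1
Stable set (-4.4000, 0).

z* = -4.4000.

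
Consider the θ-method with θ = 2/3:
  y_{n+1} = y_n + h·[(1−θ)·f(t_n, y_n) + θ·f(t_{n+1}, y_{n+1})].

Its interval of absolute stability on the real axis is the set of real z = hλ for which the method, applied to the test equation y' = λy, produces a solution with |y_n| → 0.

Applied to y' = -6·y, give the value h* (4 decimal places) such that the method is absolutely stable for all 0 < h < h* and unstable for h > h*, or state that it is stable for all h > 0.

(−∞, 0) — no finite endpoint. Any h>0 works for λ=-6.

Set f=λy, z=hλ:
  y_{n+1} = y_n + z·[1/3·y_n + 2/3·y_{n+1}] ⇒ (1 − 2/3z)y_{n+1} = (1 + 1/3z)y_n
  so R(z) = (1 + 1/3z)/(1 − 2/3z).

Solve |R(x)|<1 on ℝ⁻.
x=-1.01: |R|=0.3964
x=-2: |R|=0.1429
x=-10: |R|=0.3043
x=-100: |R|=0.4778
θ=2/3≥1/2 ⇒ |1+1/3x|<|1−2/3x| ∀x<0 ⇒ unbounded interval.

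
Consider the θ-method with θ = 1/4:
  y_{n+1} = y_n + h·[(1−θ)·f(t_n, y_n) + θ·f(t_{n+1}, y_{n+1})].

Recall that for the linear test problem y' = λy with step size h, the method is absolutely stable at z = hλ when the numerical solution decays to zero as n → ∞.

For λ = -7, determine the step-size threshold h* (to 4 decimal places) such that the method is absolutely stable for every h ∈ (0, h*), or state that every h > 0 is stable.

(-4.0000,0); λ=-7 ⇒ h* = (4)/7 = 0.5714.

Test eqn y'=λy, z=hλ:
  y_{n+1} = y_n + z·[3/4·y_n + 1/4·y_{n+1}] ⇒ (1 − 1/4z)y_{n+1} = (1 + 3/4z)y_n
  so R(z) = (1 + 3/4z)/(1 − 1/4z).

Need |R(x)|<1, x<0.
x=-1.1: |R|=0.1373
R=−1: 1+3/4x = −1+1/4x ⇒ -1/2x=2 ⇒ x=2/(-1/2)=-4.0000
Confirm numerically:
  x=-3.836: |R|=0.95814 <1
  x=-3.138: |R|=0.75848 <1
  x=-1.724: |R|=0.20475 <1
  x=-4.503: |R|=1.11831 >1
  x=-4.350: |R|=1.08383 >1
Stable set (-4.0000, 0).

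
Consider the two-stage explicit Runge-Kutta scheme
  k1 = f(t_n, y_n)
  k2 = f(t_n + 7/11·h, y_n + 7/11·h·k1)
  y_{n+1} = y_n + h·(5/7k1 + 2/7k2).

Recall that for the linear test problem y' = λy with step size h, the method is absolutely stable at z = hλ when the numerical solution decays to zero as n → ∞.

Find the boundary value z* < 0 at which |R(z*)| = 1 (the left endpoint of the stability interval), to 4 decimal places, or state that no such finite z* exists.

left endpoint -5.5000.

On y'=λy, z=hλ:
  k1=λy_n ⇒ h·k1=z·y_n;  k2=λ(1+7/11z)y_n ⇒ h·k2=z(1+7/11z)y_n
  y_{n+1}/y_n = 1 + 5/7z + 2/7z(1+7/11z) = 1 + z + 2/11z²
  R(z) = 1 + z + 2/11z².

Need |R(x)|<1, x<0.
x=-1.57: |R|=0.1218
R=1: x+2/11x²=0 ⇒ x=−11/2=-5.5000; min R=1−1/(4·2/11)=-0.3750>−1
Confirm numerically:
  x=-5.460: |R|=0.96029 <1
  x=-4.586: |R|=0.23789 <1
  x=-4.075: |R|=0.05580 <1
  x=-5.706: |R|=1.21372 >1
  x=-5.550: |R|=1.05045 >1
Interval (-5.5000, 0).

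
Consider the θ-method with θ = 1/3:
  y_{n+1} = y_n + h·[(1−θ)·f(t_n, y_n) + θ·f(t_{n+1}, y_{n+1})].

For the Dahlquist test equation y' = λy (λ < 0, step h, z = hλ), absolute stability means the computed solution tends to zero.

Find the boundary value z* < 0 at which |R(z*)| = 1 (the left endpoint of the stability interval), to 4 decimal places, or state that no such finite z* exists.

z* = -6.0000.

Test eqn y'=λy, z=hλ:
  y_{n+1} = y_n + z·[2/3·y_n + 1/3·y_{n+1}] ⇒ (1 − 1/3z)y_{n+1} = (1 + 2/3z)y_n
  so R(z) = (1 + 2/3z)/(1 − 1/3z).

Solve |R(x)|<1 on ℝ⁻.
x=-1.21: |R|=0.1378
R=−1: 1+2/3x = −1+1/3x ⇒ -1/3x=2 ⇒ x=2/(-1/3)=-6.0000
Confirm numerically:
  x=-4.858: |R|=0.85467 <1
  x=-3.918: |R|=0.69905 <1
  x=-3.892: |R|=0.69414 <1
  x=-3.880: |R|=0.69186 <1
  x=-6.583: |R|=1.06084 >1
  x=-6.071: |R|=1.00783 >1
  x=-6.026: |R|=1.00288 >1
Interval (-6.0000, 0).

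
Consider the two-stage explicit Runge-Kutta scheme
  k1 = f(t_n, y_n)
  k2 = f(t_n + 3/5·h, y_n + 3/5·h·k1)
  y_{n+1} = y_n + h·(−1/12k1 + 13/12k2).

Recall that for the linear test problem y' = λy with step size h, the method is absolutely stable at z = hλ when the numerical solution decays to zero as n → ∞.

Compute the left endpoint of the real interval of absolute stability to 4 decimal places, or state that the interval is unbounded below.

Test eqn y'=λy, z=hλ:
  k1=λy_n ⇒ h·k1=z·y_n;  k2=λ(1+3/5z)y_n ⇒ h·k2=z(1+3/5z)y_n
  y_{n+1}/y_n = 1 − 1/12z + 13/12z(1+3/5z) = 1 + z + 13/20z²
  so R(z) = 1 + z + 13/20z².

Need |R(x)|<1, x<0.
x=-1.42: |R|=0.8907
R=1: x+13/20x²=0 ⇒ x=−20/13=-1.5385; min R=1−1/(4·13/20)=0.6154>−1
Confirm numerically:
  x=-1.297: |R|=0.79644 <1
  x=-1.252: |R|=0.76688 <1
  x=-1.029: |R|=0.65925 <1
  x=-0.858: |R|=0.62051 <1
  x=-2.067: |R|=1.71012 >1
  x=-1.567: |R|=1.02907 >1
Interval (-1.5385, 0).

z* = -1.5385.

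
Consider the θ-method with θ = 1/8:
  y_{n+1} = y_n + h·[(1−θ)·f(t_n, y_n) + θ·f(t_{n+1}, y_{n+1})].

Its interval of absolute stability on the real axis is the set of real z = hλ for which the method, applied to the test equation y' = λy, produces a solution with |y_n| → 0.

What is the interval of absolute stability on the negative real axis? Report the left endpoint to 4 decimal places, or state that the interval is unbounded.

z∈(-2.6667,0).

Set f=λy, z=hλ:
  y_{n+1} = y_n + z·[7/8·y_n + 1/8·y_{n+1}] ⇒ (1 − 1/8z)y_{n+1} = (1 + 7/8z)y_n
  ⇒ R(z) = (1 + 7/8z)/(1 − 1/8z).

Need |R(x)|<1, x<0.
x=-1.7: |R|=0.4021
R=−1: 1+7/8x = −1+1/8x ⇒ -3/4x=2 ⇒ x=2/(-3/4)=-2.6667
Confirm numerically:
  x=-2.461: |R|=0.88204 <1
  x=-2.212: |R|=0.73286 <1
  x=-2.141: |R|=0.68899 <1
  x=-1.754: |R|=0.43859 <1
  x=-2.981: |R|=1.17175 >1
  x=-2.950: |R|=1.15525 >1
So |R|<1 on (-2.6667, 0).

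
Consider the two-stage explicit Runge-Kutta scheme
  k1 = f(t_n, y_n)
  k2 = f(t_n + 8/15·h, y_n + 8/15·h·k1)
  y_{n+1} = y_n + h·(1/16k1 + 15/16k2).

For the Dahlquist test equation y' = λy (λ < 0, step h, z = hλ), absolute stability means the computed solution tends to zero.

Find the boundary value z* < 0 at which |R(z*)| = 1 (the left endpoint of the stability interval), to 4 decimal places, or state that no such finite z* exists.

left endpoint -2.0000.

On y'=λy, z=hλ:
  k1=λy_n ⇒ h·k1=z·y_n;  k2=λ(1+8/15z)y_n ⇒ h·k2=z(1+8/15z)y_n
  y_{n+1}/y_n = 1 + 1/16z + 15/16z(1+8/15z) = 1 + z + 1/2z²
  Hence R(z) = 1 + z + 1/2z².

Need |R(x)|<1, x<0.
x=-1.16: |R|=0.5128
R=1: x+1/2x²=0 ⇒ x=−2=-2.0000; min R=1−1/(4·1/2)=0.5000>−1
Confirm numerically:
  x=-1.358: |R|=0.56408 <1
  x=-1.260: |R|=0.53380 <1
  x=-1.176: |R|=0.51549 <1
  x=-1.175: |R|=0.51531 <1
  x=-2.222: |R|=1.24664 >1
  x=-2.058: |R|=1.05968 >1
Stable set (-2.0000, 0).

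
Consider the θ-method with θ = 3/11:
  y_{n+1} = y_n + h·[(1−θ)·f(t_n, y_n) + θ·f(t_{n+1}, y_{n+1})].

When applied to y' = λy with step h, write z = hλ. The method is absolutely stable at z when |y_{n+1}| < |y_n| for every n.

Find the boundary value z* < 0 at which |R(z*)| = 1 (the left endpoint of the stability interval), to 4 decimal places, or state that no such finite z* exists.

Set f=λy, z=hλ:
  y_{n+1} = y_n + z·[8/11·y_n + 3/11·y_{n+1}] ⇒ (1 − 3/11z)y_{n+1} = (1 + 8/11z)y_n
  so R(z) = (1 + 8/11z)/(1 − 3/11z).

Boundary: |R(x)|=1, x<0.
x=-1.74: |R|=0.1800
R=−1: 1+8/11x = −1+3/11x ⇒ -5/11x=2 ⇒ x=2/(-5/11)=-4.4000
Confirm numerically:
  x=-4.299: |R|=0.97887 <1
  x=-3.933: |R|=0.89758 <1
  x=-3.450: |R|=0.77752 <1
  x=-4.842: |R|=1.08658 >1
  x=-4.490: |R|=1.01839 >1
Stable set (-4.4000, 0).

z* = -4.4000.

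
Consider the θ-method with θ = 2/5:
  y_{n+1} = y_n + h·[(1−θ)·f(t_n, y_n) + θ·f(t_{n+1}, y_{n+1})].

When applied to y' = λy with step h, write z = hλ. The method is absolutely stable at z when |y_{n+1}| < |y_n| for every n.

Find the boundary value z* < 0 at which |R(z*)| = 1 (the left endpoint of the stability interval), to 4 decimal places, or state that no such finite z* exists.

z* = -10.0000.

On y'=λy, z=hλ:
  y_{n+1} = y_n + z·[3/5·y_n + 2/5·y_{n+1}] ⇒ (1 − 2/5z)y_{n+1} = (1 + 3/5z)y_n
  R(z) = (1 + 3/5z)/(1 − 2/5z).

Solve |R(x)|<1 on ℝ⁻.
x=-1.33: |R|=0.1319
R=−1: 1+3/5x = −1+2/5x ⇒ -1/5x=2 ⇒ x=2/(-1/5)=-10.0000
Confirm numerically:
  x=-7.600: |R|=0.88119 <1
  x=-6.550: |R|=0.80939 <1
  x=-5.420: |R|=0.71086 <1
  x=-4.520: |R|=0.60969 <1
  x=-10.463: |R|=1.01786 >1
  x=-10.424: |R|=1.01640 >1
  x=-10.358: |R|=1.01392 >1
Interval (-10.0000, 0).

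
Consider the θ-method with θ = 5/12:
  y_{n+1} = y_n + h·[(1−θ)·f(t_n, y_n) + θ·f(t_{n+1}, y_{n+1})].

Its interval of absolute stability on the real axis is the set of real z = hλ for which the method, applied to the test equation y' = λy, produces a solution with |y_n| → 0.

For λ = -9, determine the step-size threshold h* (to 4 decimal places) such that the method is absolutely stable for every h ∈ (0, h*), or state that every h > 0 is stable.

(-12.0000,0); λ=-9 ⇒ h* = (12)/9 = 1.3333.

On y'=λy, z=hλ:
  y_{n+1} = y_n + z·[7/12·y_n + 5/12·y_{n+1}] ⇒ (1 − 5/12z)y_{n+1} = (1 + 7/12z)y_n
  Hence R(z) = (1 + 7/12z)/(1 − 5/12z).

Find x<0 with |R(x)|<1.
x=-0.38: |R|=0.6719
R=−1: 1+7/12x = −1+5/12x ⇒ -1/6x=2 ⇒ x=2/(-1/6)=-12.0000
Confirm numerically:
  x=-9.793: |R|=0.92760 <1
  x=-8.833: |R|=0.88723 <1
  x=-7.158: |R|=0.79736 <1
  x=-12.540: |R|=1.01446 >1
  x=-12.386: |R|=1.01044 >1
  x=-12.328: |R|=1.00891 >1
So |R|<1 on (-12.0000, 0).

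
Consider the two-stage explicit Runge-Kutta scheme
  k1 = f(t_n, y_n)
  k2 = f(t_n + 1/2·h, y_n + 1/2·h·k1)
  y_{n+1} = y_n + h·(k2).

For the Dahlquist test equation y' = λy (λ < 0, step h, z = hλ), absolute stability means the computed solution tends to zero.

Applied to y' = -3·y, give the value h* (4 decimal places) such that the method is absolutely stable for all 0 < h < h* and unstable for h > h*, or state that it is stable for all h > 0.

Set f=λy, z=hλ:
  k1=λy_n ⇒ h·k1=z·y_n;  k2=λ(1+1/2z)y_n ⇒ h·k2=z(1+1/2z)y_n
  y_{n+1}/y_n = 1 + z(1+1/2z) = 1 + z + 1/2z²
  ⇒ R(z) = 1 + z + 1/2z².

Find x<0 with |R(x)|<1.
x=-1.78: |R|=0.8042
R=1: x+1/2x²=0 ⇒ x=−2=-2.0000; min R=1−1/(4·1/2)=0.5000>−1
Confirm numerically:
  x=-1.957: |R|=0.95792 <1
  x=-1.647: |R|=0.70930 <1
  x=-1.351: |R|=0.56160 <1
  x=-0.992: |R|=0.50003 <1
  x=-2.458: |R|=1.56288 >1
  x=-2.154: |R|=1.16586 >1
Interval (-2.0000, 0).

(-2.0000,0); λ=-3 ⇒ h* = (2)/3 = 0.6667.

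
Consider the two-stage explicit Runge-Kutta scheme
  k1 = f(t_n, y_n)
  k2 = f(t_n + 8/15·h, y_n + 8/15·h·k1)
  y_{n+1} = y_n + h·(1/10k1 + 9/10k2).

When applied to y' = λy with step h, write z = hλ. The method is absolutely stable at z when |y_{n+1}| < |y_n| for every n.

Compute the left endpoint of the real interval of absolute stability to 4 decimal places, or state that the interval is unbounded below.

With y'=λy (z=hλ):
  k1=λy_n ⇒ h·k1=z·y_n;  k2=λ(1+8/15z)y_n ⇒ h·k2=z(1+8/15z)y_n
  y_{n+1}/y_n = 1 + 1/10z + 9/10z(1+8/15z) = 1 + z + 12/25z²
  ⇒ R(z) = 1 + z + 12/25z².

Solve |R(x)|<1 on ℝ⁻.
x=-0.96: |R|=0.4824
R=1: x+12/25x²=0 ⇒ x=−25/12=-2.0833; min R=1−1/(4·12/25)=0.4792>−1
Confirm numerically:
  x=-1.444: |R|=0.55687 <1
  x=-1.345: |R|=0.52333 <1
  x=-1.068: |R|=0.47950 <1
  x=-0.876: |R|=0.49234 <1
  x=-2.653: |R|=1.72544 >1
  x=-2.590: |R|=1.62989 >1
  x=-2.547: |R|=1.56686 >1
Interval (-2.0833, 0).

z* = -2.0833.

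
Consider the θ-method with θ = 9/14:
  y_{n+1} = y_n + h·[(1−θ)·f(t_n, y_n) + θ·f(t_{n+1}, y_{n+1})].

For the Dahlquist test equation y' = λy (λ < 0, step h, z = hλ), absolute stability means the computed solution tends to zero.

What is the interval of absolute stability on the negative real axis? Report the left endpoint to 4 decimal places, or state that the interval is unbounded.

(−∞, 0) — no finite endpoint.

With y'=λy (z=hλ):
  y_{n+1} = y_n + z·[5/14·y_n + 9/14·y_{n+1}] ⇒ (1 − 9/14z)y_{n+1} = (1 + 5/14z)y_n
  so R(z) = (1 + 5/14z)/(1 − 9/14z).

Find x<0 with |R(x)|<1.
x=-0.67: |R|=0.5317
x=-2: |R|=0.1250
x=-10: |R|=0.3462
x=-100: |R|=0.5317
θ=9/14≥1/2 ⇒ |1+5/14x|<|1−9/14x| ∀x<0 ⇒ interval (−∞,0).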